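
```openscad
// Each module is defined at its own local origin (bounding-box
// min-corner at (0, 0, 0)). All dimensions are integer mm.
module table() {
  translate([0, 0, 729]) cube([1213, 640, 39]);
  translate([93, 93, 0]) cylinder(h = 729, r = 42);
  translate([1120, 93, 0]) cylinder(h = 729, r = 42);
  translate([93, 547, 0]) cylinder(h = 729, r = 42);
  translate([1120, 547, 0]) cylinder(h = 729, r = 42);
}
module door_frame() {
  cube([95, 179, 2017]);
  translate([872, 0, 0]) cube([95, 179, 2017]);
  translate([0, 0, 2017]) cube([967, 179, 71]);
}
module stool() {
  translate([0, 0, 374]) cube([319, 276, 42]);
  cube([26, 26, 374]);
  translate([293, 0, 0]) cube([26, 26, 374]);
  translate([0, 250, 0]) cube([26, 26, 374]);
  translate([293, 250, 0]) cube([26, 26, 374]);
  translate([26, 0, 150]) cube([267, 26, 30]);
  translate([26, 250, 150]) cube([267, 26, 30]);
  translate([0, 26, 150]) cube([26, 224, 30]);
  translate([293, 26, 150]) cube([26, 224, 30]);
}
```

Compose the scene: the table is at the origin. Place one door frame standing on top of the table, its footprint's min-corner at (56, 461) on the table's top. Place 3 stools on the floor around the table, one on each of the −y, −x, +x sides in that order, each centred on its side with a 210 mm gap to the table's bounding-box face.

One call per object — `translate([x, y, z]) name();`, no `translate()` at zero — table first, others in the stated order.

table();
translate([56, 461, 768]) door_frame();
translate([447, -486, 0]) stool();
translate([-529, 182, 0]) stool();
translate([1423, 182, 0]) stool();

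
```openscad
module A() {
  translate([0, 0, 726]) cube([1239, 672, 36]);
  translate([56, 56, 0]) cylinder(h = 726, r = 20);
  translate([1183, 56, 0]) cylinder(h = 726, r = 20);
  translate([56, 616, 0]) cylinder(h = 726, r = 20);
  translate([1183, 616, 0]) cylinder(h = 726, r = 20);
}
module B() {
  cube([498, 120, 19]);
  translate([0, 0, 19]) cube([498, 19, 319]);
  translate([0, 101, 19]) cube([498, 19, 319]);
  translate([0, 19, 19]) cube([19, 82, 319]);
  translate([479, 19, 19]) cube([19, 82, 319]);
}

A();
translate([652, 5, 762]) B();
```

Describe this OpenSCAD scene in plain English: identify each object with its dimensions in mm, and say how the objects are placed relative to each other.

A is a table with a 1239×672 mm rectangular top, 36 mm thick, top surface at z = 762 mm, supported by four round legs of 40 mm diameter, each leg's bounding box inset 36 mm from the nearest pair of top edges, running from the floor.

B is an open storage box with external size 498×120×338 mm and wall thickness 19 mm (the base is also 19 mm thick). The base covers the whole footprint; the four walls stand on the base, with the y-facing walls full-width and the x-facing walls fitting between their inner faces.

The open box is on top of the table.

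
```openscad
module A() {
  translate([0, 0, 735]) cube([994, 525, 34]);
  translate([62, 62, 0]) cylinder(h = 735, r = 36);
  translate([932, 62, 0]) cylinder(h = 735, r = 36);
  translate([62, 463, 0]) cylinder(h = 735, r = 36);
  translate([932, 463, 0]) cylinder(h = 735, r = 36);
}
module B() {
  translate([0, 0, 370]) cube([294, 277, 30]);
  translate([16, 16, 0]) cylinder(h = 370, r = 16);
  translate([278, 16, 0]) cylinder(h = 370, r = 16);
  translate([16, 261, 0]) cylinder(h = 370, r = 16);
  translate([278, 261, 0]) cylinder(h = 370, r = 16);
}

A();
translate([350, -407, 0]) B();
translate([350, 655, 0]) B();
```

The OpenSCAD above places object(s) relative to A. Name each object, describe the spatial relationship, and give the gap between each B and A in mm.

A is a table. B is a stool. Two stools sit around the table at the −y, +y sides. The gap between each stool and the table is 130 mm.

Each stool's nearest face is 130 mm from the table's bounding box.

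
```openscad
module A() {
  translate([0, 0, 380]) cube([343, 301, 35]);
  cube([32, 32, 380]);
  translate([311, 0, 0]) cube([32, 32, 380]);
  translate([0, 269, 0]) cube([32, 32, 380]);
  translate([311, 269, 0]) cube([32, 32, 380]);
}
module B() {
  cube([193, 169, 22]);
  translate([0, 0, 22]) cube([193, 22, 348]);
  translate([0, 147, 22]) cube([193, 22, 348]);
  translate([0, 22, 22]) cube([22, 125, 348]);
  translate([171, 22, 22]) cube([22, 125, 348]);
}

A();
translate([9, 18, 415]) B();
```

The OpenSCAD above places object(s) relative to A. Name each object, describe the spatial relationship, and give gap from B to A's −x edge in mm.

A is a stool. B is an open box. The open box is on top of the stool. The gap from the open box to the stool's −x edge is 9 mm.

The open box's min-x is at 9; the stool's min-x is 0; gap = 9 mm.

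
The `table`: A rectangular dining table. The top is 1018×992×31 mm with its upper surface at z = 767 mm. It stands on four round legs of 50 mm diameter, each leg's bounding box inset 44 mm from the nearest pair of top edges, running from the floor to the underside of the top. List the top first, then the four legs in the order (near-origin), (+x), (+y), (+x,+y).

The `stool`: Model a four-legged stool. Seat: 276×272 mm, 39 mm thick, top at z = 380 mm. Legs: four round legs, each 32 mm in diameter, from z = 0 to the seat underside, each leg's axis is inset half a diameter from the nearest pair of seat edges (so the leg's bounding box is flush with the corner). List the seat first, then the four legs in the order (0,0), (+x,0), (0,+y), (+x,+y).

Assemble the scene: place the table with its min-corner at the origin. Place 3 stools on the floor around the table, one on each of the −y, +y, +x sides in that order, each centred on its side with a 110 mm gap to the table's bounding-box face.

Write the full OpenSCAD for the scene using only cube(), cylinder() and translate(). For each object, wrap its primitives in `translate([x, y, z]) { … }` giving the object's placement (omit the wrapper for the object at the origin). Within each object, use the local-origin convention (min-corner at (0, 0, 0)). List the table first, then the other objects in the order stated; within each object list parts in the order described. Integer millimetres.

translate([0, 0, 736]) cube([1018, 992, 31]);
translate([69, 69, 0]) cylinder(h = 736, r = 25);
translate([949, 69, 0]) cylinder(h = 736, r = 25);
translate([69, 923, 0]) cylinder(h = 736, r = 25);
translate([949, 923, 0]) cylinder(h = 736, r = 25);
translate([371, -382, 0]) {
  translate([0, 0, 341]) cube([276, 272, 39]);
  translate([16, 16, 0]) cylinder(h = 341, r = 16);
  translate([260, 16, 0]) cylinder(h = 341, r = 16);
  translate([16, 256, 0]) cylinder(h = 341, r = 16);
  translate([260, 256, 0]) cylinder(h = 341, r = 16);
}
translate([371, 1102, 0]) {
  translate([0, 0, 341]) cube([276, 272, 39]);
  translate([16, 16, 0]) cylinder(h = 341, r = 16);
  translate([260, 16, 0]) cylinder(h = 341, r = 16);
  translate([16, 256, 0]) cylinder(h = 341, r = 16);
  translate([260, 256, 0]) cylinder(h = 341, r = 16);
}
translate([1128, 360, 0]) {
  translate([0, 0, 341]) cube([276, 272, 39]);
  translate([16, 16, 0]) cylinder(h = 341, r = 16);
  translate([260, 16, 0]) cylinder(h = 341, r = 16);
  translate([16, 256, 0]) cylinder(h = 341, r = 16);
  translate([260, 256, 0]) cylinder(h = 341, r = 16);
}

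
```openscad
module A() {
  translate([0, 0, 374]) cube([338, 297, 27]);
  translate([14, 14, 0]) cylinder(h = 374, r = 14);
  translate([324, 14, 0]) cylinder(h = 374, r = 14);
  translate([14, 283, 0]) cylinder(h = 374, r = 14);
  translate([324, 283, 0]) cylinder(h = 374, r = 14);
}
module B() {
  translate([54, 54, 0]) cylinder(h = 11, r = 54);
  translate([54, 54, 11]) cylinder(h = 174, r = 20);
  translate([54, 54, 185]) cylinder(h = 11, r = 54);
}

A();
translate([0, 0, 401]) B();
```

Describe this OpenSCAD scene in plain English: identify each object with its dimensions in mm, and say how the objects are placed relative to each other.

A is a four-legged stool. The seat is a 338×297×27 mm slab whose top surface is at z = 401 mm; four round legs, each 28 mm in diameter, run from the floor (z = 0) to the underside of the seat, each leg's axis is inset half a diameter from the nearest pair of seat edges (so the leg's bounding box is flush with the corner).

B is a spool: two coaxial disc flanges of radius 54 mm and thickness 11 mm, joined by a core cylinder of radius 20 mm and height 174 mm. The lower flange rests on z = 0 and the three cylinders share a vertical axis.

The spool is on top of the stool.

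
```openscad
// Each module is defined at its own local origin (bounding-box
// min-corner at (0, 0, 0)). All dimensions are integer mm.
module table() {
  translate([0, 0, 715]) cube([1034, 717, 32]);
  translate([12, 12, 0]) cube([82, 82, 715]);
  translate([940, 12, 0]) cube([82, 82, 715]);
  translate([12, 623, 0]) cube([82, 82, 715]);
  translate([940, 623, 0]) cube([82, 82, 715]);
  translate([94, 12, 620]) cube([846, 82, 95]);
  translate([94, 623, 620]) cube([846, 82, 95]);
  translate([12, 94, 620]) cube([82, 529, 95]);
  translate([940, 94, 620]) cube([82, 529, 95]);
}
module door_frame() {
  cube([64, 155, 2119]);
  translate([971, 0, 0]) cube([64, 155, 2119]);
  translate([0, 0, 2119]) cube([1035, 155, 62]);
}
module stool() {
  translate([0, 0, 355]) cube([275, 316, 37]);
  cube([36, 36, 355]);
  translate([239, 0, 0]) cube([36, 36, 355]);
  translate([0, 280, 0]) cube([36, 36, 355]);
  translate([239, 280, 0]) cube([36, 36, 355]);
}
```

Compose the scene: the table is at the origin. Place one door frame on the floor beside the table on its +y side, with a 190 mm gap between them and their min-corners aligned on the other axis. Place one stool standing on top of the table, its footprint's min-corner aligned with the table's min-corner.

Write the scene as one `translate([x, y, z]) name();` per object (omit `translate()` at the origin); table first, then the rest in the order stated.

table();
translate([0, 907, 0]) door_frame();
translate([0, 0, 747]) stool();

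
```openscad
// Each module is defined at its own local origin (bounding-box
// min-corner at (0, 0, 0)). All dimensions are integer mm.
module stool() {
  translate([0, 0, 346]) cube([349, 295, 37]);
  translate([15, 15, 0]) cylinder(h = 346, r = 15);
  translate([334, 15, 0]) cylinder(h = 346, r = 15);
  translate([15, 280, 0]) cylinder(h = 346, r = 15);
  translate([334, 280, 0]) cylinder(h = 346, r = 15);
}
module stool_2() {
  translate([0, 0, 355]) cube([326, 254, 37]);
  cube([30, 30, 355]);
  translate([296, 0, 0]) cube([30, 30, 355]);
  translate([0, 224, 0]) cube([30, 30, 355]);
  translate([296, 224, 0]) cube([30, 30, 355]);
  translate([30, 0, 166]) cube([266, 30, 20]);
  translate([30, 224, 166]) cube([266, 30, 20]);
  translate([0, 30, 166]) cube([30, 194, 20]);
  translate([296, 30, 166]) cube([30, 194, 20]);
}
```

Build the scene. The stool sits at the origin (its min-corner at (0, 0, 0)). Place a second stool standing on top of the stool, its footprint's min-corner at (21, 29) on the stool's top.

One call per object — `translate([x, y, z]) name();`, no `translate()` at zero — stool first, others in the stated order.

stool();
translate([21, 29, 383]) stool_2();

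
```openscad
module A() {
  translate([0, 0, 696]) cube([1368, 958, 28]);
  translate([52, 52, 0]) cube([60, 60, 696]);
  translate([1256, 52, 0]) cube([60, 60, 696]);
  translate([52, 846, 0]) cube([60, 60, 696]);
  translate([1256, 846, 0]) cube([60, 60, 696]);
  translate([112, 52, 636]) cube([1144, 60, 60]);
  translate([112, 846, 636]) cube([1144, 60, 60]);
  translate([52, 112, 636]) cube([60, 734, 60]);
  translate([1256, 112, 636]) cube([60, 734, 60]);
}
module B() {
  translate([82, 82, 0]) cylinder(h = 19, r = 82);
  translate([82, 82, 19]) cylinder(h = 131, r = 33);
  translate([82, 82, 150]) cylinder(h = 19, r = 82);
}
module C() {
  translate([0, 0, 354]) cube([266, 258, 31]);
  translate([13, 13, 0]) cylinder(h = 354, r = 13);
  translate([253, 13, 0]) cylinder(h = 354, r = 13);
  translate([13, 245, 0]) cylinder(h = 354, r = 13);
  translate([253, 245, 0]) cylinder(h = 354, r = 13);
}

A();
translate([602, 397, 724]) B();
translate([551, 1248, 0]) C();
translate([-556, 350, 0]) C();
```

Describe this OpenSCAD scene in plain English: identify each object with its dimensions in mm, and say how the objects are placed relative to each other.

A is a rectangular dining table. The top is 1368×958×28 mm with its upper surface at z = 724 mm. It stands on four 60×60 mm square legs, each inset 52 mm from the nearest pair of top edges, running from the floor to the underside of the top. Four apron rails, 60 mm thick and 60 mm tall, run between adjacent legs with their top edges flush with the underside of the top and their outer faces flush with the legs' outer faces.

B is a spool: two coaxial disc flanges of radius 82 mm and thickness 19 mm, joined by a core cylinder of radius 33 mm and height 131 mm. The lower flange rests on z = 0 and the three cylinders share a vertical axis.

C is a four-legged stool. The seat is a 266×258×31 mm slab whose top surface is at z = 385 mm; four round legs, each 26 mm in diameter, run from the floor (z = 0) to the underside of the seat, each leg's axis is inset half a diameter from the nearest pair of seat edges (so the leg's bounding box is flush with the corner).

The spool is on top of the table, centred. Two stools sit around the table at the +y, −x sides.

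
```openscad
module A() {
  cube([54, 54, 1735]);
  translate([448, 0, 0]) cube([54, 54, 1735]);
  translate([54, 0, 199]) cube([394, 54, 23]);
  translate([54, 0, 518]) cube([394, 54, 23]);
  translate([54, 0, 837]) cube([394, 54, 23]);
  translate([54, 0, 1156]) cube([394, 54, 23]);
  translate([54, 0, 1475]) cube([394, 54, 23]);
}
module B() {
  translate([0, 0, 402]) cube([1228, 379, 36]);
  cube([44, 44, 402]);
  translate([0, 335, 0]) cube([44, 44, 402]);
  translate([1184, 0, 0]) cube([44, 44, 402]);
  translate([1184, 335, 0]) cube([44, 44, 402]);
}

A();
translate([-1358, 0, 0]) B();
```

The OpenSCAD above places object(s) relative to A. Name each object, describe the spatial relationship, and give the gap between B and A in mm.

The bench's nearest face is 130 mm from the ladder's −x face.

A is a ladder. B is a bench. The bench is on the floor beside the ladder on its −x side. The gap between the bench and the ladder is 130 mm.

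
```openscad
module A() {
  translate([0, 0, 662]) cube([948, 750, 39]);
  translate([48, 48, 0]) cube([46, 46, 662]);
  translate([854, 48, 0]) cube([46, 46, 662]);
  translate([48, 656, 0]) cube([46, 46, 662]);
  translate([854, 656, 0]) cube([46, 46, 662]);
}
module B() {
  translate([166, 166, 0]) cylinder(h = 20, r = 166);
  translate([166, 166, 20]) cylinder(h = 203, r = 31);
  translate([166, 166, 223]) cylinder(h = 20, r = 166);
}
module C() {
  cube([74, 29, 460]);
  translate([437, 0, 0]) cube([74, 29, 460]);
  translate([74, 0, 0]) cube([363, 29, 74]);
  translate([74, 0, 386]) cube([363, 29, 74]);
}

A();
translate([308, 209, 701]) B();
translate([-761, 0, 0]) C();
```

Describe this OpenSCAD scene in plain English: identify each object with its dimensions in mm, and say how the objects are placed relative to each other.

A is a table: top 948 mm (x) × 750 mm (y), 39 mm thick, upper face at z = 701 mm, on four 46×46 mm square legs, each inset 48 mm from the nearest pair of top edges, running from z = 0 to the bottom of the top.

B is a spool: two coaxial disc flanges of radius 166 mm and thickness 20 mm, joined by a core cylinder of radius 31 mm and height 203 mm. The lower flange rests on z = 0 and the three cylinders share a vertical axis.

C is a rectangular picture frame lying in the x–z plane (depth along y). The opening is 363 mm wide (x) by 312 mm tall (z), surrounded by a border 74 mm wide on all four sides. The frame is 29 mm deep and is made of two full-height vertical stiles with two horizontal rails fitted between them.

The spool is on top of the table, centred. The picture frame is on the floor beside the table on its −x side.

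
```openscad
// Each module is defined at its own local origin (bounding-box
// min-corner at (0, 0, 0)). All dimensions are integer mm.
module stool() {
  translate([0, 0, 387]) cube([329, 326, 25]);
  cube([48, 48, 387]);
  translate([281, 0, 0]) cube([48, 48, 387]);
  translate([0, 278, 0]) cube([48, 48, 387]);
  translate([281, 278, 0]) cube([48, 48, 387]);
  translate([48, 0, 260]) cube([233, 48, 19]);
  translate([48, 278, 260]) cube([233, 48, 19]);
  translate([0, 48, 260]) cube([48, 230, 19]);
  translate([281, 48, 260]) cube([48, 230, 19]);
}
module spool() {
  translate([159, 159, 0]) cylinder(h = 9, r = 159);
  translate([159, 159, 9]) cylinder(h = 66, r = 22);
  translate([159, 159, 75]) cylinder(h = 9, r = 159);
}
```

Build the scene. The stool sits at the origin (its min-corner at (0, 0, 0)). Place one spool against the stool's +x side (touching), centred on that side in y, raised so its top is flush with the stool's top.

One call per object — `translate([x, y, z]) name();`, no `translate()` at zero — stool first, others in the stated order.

stool();
translate([329, 4, 328]) spool();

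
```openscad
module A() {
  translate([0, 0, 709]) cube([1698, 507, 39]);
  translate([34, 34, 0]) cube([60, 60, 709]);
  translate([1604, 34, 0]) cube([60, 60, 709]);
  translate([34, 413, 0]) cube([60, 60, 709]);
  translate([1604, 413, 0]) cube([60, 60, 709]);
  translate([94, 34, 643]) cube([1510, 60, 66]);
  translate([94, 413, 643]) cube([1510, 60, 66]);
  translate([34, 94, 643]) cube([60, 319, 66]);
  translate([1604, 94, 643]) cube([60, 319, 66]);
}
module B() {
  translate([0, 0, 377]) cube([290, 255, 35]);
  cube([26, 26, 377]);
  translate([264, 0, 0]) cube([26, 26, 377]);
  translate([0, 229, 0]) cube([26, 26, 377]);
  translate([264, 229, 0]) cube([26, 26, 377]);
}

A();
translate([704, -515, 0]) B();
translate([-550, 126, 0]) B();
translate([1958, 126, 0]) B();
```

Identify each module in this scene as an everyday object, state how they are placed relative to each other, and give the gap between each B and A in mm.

Each stool's nearest face is 260 mm from the table's bounding box.

A is a table. B is a stool. Three stools sit around the table at the −y, −x, +x sides. The gap between each stool and the table is 260 mm.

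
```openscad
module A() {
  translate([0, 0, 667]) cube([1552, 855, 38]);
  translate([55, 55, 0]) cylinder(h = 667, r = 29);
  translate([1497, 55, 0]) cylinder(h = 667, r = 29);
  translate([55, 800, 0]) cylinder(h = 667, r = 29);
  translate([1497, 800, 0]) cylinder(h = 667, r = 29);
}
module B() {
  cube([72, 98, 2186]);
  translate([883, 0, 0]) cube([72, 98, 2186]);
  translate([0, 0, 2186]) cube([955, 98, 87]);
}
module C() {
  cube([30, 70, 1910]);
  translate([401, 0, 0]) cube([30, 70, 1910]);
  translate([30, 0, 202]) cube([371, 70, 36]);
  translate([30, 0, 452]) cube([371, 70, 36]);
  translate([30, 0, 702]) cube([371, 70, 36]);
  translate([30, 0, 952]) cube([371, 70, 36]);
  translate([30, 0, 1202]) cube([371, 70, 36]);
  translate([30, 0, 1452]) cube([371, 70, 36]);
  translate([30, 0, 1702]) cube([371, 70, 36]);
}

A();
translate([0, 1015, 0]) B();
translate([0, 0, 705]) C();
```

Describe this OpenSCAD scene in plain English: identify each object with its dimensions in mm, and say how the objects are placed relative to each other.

A is a rectangular dining table. The top is 1552×855×38 mm with its upper surface at z = 705 mm. It stands on four round legs of 58 mm diameter, each leg's bounding box inset 26 mm from the nearest pair of top edges, running from the floor to the underside of the top.

B is a rectangular door frame: two vertical jambs of 72×98 mm section, 2186 mm tall, with a clear opening 811 mm wide between their inner faces. A header 87 mm tall and 98 mm deep lies on top of the jambs and spans the full outside width.

C is a wooden ladder with two side rails of 30×70 mm section and 1910 mm height, set 431 mm apart overall. Between them run 7 rectangular rungs (70 mm deep, 36 mm thick), front faces flush with the rails' −y face. The bottom of the first rung is 202 mm above the floor and each subsequent rung is 250 mm higher than the one below.

The door frame is on the floor beside the table on its +y side. The ladder is on top of the table.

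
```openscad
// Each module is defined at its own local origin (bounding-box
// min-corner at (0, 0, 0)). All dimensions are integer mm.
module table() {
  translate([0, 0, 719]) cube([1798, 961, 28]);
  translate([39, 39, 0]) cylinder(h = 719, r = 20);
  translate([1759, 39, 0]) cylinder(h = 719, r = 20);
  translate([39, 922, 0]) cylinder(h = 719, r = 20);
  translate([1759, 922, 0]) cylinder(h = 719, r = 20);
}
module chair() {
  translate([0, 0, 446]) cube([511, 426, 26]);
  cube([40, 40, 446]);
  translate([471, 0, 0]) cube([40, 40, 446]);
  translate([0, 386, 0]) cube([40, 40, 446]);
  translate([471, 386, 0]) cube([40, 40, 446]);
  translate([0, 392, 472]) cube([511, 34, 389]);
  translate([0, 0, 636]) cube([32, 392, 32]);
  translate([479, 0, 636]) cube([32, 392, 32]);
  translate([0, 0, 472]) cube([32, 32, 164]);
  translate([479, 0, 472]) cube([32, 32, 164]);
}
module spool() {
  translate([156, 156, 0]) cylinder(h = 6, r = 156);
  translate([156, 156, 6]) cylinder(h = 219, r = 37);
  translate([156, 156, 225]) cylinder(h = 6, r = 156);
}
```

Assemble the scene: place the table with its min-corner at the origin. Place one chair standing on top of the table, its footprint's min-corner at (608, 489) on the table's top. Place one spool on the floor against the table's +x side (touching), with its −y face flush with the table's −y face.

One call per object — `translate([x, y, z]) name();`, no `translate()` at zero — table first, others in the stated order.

table();
translate([608, 489, 747]) chair();
translate([1798, 0, 0]) spool();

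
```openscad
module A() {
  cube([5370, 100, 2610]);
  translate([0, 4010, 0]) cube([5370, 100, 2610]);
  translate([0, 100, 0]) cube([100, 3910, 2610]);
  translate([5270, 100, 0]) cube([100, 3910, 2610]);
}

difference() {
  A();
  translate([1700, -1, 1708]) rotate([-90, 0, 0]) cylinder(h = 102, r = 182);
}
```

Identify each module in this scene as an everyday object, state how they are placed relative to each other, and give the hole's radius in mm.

A is a house frame. The house frame has a circular hole through its front wall. The hole's radius is 182 mm.

The subtracted cylinder has r = 182 mm.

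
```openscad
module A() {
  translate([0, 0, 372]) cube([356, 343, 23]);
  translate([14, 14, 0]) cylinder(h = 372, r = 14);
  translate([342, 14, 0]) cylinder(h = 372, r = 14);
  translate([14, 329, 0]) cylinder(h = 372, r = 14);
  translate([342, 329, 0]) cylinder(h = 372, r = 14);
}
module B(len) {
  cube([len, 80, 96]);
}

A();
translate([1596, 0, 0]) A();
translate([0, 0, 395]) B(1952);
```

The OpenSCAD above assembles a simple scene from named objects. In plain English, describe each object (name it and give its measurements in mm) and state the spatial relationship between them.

A is a four-legged stool. The seat is a 356×343×23 mm slab whose top surface is at z = 395 mm; four round legs, each 28 mm in diameter, run from the floor (z = 0) to the underside of the seat, each leg's axis is inset half a diameter from the nearest pair of seat edges (so the leg's bounding box is flush with the corner).

B is a rectangular beam 1952 mm long (x), 80 mm deep (y), 96 mm thick (z).

The beam spans the tops of two stools placed 1240 mm apart, resting at z = 395 mm.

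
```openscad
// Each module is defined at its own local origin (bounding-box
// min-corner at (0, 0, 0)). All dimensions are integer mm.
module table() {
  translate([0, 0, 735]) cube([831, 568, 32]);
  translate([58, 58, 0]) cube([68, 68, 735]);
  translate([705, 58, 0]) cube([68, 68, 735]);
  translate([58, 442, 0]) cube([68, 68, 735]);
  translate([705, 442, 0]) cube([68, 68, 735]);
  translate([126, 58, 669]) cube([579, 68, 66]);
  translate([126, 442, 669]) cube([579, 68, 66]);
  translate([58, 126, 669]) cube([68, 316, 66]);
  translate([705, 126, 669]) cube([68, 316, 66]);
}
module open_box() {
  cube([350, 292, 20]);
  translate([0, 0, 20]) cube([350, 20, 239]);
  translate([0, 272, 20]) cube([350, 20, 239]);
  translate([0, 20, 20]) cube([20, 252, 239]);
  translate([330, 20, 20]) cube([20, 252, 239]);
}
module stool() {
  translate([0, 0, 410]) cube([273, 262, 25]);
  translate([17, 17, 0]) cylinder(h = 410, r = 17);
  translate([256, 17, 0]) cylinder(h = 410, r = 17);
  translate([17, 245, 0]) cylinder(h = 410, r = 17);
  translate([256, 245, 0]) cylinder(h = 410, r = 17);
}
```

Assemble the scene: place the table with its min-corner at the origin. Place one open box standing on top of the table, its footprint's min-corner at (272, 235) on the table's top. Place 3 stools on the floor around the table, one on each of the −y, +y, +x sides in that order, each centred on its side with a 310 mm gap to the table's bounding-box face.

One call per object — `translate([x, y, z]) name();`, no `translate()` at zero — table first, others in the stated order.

table();
translate([272, 235, 767]) open_box();
translate([279, -572, 0]) stool();
translate([279, 878, 0]) stool();
translate([1141, 153, 0]) stool();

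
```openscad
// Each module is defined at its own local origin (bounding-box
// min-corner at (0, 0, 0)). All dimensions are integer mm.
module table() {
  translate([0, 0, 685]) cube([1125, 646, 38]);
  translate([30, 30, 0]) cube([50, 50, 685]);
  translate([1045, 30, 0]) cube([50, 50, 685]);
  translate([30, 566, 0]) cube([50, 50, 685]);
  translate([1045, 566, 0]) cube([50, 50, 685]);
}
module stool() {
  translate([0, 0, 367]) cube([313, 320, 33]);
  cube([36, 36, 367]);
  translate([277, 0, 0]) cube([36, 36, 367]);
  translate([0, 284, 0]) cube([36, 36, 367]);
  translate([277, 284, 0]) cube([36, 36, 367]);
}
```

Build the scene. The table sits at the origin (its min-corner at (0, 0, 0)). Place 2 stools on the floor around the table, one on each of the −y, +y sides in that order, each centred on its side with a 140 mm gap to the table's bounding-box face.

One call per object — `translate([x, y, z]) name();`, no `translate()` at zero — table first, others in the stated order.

table();
translate([406, -460, 0]) stool();
translate([406, 786, 0]) stool();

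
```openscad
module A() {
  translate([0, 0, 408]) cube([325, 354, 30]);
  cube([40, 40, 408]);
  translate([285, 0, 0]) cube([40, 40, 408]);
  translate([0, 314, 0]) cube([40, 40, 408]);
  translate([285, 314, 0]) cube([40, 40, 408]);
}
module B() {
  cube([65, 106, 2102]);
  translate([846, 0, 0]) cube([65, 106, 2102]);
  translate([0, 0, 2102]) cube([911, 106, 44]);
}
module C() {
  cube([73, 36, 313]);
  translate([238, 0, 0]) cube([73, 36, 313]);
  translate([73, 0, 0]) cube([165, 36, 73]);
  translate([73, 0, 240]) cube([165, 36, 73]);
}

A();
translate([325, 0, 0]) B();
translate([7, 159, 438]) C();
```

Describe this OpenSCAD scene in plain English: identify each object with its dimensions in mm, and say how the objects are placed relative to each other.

A is a simple wooden stool: a rectangular seat 325 mm (x) by 354 mm (y), 30 mm thick, top face at z = 438 mm, on four square legs, each 40×40 mm in cross-section. The legs rest on z = 0, each flush with a corner of the seat.

B is a door frame. The clear opening is 781 mm wide and 2102 mm high. Two 65 mm wide jambs, 106 mm deep, stand either side of the opening from the floor to the top of the opening. A 44 mm thick head sits across the top of both jambs, spanning the full outside width of the frame.

C is a rectangular picture frame lying in the x–z plane (depth along y). The opening is 165 mm wide (x) by 167 mm tall (z), surrounded by a border 73 mm wide on all four sides. The frame is 36 mm deep and is made of two full-height vertical stiles with two horizontal rails fitted between them.

The door frame is against the stool's +x side, with their −y faces flush. The picture frame is on top of the stool, centred.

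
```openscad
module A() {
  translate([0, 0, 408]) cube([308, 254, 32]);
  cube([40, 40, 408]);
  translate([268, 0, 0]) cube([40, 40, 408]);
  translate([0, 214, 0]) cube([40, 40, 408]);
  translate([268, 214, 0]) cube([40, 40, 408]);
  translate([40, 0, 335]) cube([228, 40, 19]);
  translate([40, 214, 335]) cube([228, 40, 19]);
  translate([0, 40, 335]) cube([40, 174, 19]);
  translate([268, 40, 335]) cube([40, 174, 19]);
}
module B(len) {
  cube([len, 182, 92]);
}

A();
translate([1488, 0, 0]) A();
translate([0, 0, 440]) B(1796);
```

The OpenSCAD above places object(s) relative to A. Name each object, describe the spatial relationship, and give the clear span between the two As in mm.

A is a stool. B is a beam. A beam spans the tops of two stools. The clear span between the two stools is 1180 mm.

Second stool starts at x = 1488; first ends at x = 308; clear span = 1488 − 308 = 1180 mm.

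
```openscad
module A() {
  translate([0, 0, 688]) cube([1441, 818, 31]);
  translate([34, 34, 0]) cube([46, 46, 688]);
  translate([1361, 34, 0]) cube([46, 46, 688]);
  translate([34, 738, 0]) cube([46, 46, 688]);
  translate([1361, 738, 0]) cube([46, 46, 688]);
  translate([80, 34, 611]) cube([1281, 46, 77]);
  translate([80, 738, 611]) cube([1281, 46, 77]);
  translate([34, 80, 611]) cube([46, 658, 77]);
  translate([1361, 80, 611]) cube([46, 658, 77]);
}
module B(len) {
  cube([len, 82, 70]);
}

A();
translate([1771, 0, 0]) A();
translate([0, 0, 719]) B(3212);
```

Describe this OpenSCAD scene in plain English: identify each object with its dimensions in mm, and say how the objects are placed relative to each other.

A is a table with a 1441×818 mm rectangular top, 31 mm thick, top surface at z = 719 mm, supported by four 46×46 mm square legs, each inset 34 mm from the nearest pair of top edges, running from the floor. Four apron rails, 46 mm thick and 77 mm tall, run between adjacent legs with their top edges flush with the underside of the top and their outer faces flush with the legs' outer faces.

B is a rectangular beam 3212 mm long (x), 82 mm deep (y), 70 mm thick (z).

The beam spans the tops of two tables placed 330 mm apart, resting at z = 719 mm.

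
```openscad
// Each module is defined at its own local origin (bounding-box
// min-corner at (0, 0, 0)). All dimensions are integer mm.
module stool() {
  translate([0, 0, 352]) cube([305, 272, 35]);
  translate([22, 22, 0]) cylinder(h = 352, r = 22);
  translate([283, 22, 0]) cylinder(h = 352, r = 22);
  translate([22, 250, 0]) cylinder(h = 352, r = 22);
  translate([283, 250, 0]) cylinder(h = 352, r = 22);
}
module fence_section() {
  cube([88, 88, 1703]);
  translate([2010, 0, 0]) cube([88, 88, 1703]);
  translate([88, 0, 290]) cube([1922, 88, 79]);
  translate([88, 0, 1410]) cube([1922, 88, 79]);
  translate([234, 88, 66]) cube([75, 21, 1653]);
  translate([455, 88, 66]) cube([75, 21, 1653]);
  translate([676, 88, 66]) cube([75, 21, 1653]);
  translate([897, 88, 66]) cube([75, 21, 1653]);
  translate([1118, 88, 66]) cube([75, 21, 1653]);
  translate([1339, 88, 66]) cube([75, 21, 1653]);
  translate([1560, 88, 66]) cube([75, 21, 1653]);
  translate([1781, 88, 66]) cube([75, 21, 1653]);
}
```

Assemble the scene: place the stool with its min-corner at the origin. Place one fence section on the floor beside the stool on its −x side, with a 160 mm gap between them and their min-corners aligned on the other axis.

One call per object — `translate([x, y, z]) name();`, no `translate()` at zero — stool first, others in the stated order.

stool();
translate([-2258, 0, 0]) fence_section();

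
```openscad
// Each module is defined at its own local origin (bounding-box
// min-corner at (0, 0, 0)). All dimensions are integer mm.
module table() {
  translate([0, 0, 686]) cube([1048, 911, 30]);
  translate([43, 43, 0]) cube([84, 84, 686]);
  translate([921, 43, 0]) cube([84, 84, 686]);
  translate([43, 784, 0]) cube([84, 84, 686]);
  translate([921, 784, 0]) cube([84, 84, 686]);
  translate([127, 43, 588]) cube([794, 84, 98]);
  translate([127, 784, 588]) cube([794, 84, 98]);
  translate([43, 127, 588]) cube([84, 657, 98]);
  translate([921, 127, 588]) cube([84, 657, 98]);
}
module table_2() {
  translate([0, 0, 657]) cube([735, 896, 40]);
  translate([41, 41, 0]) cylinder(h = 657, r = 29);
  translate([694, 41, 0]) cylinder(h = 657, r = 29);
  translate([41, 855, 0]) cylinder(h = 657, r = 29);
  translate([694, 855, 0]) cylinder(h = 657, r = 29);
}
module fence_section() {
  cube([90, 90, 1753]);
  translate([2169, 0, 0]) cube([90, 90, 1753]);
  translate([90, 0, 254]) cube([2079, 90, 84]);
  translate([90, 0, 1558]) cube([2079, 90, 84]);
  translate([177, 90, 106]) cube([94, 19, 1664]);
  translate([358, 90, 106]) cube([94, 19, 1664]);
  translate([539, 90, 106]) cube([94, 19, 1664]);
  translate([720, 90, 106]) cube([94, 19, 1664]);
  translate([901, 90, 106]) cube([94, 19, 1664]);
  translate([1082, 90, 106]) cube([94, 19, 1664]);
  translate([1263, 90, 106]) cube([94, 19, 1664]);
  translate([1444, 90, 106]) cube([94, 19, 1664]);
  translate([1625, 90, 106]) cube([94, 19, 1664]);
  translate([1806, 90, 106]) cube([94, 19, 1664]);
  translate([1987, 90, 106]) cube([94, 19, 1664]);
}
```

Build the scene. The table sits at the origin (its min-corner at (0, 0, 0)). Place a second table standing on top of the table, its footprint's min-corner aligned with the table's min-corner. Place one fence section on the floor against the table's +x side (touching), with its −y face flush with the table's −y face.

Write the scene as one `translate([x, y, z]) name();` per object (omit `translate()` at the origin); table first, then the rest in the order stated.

table();
translate([0, 0, 716]) table_2();
translate([1048, 0, 0]) fence_section();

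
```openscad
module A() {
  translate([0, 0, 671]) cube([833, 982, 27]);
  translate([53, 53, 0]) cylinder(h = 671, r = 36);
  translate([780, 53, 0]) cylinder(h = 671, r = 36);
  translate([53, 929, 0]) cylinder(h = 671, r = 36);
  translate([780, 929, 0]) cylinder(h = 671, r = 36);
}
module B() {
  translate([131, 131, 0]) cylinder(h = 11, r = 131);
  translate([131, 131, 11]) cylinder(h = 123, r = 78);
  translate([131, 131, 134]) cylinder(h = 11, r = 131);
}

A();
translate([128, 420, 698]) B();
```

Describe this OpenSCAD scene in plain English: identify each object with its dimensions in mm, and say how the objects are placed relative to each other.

A is a rectangular dining table. The top is 833×982×27 mm with its upper surface at z = 698 mm. It stands on four round legs of 72 mm diameter, each leg's bounding box inset 17 mm from the nearest pair of top edges, running from the floor to the underside of the top.

B is a spool: two coaxial disc flanges of radius 131 mm and thickness 11 mm, joined by a core cylinder of radius 78 mm and height 123 mm. The lower flange rests on z = 0 and the three cylinders share a vertical axis.

The spool is on top of the table.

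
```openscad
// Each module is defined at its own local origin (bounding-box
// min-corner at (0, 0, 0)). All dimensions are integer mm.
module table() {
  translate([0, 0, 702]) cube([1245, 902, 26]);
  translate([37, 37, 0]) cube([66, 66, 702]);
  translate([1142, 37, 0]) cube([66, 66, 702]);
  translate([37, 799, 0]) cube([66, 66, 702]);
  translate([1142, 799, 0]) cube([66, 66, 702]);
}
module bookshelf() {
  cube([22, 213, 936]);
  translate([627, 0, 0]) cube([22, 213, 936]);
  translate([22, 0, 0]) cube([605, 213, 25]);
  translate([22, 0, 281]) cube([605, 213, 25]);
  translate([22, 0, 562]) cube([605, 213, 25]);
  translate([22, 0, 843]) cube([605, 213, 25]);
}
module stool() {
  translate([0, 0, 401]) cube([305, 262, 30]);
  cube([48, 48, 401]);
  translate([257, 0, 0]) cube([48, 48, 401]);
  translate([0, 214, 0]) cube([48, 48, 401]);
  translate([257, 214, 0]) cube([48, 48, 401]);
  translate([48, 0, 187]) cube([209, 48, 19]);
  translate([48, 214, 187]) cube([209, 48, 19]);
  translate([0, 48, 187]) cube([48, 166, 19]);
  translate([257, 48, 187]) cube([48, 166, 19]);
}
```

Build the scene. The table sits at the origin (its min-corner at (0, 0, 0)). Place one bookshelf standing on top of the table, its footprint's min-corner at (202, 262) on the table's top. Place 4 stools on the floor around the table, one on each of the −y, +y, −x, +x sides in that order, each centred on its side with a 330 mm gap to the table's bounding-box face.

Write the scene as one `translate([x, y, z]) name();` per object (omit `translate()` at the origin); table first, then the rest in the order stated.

table();
translate([202, 262, 728]) bookshelf();
translate([470, -592, 0]) stool();
translate([470, 1232, 0]) stool();
translate([-635, 320, 0]) stool();
translate([1575, 320, 0]) stool();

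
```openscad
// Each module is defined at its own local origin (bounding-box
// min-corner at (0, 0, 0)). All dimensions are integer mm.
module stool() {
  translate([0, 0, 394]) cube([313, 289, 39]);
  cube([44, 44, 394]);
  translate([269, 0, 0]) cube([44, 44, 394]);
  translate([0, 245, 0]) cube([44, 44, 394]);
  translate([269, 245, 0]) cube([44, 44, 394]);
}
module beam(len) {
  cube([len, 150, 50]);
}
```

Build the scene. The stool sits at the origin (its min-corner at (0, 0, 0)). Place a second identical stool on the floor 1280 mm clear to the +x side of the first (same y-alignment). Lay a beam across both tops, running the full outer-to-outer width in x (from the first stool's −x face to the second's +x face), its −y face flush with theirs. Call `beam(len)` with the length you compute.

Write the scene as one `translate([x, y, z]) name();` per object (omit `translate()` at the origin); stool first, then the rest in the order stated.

stool();
translate([1593, 0, 0]) stool();
translate([0, 0, 433]) beam(1906);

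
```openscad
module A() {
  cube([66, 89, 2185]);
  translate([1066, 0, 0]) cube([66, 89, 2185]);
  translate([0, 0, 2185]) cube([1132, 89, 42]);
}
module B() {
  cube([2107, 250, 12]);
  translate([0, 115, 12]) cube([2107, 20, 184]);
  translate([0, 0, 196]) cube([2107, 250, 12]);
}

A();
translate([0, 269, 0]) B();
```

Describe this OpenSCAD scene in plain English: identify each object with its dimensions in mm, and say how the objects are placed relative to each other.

A is a door frame. The clear opening is 1000 mm wide and 2185 mm high. Two 66 mm wide jambs, 89 mm deep, stand either side of the opening from the floor to the top of the opening. A 42 mm thick head sits across the top of both jambs, spanning the full outside width of the frame.

B is an I-beam lying along x, 2107 mm long. Overall section height 208 mm. Two flanges 250 mm wide (y) and 12 mm thick, one on the floor and one at the top; a web 20 mm thick runs between them, centred on the flange width.

The I-beam is on the floor beside the door frame on its +y side.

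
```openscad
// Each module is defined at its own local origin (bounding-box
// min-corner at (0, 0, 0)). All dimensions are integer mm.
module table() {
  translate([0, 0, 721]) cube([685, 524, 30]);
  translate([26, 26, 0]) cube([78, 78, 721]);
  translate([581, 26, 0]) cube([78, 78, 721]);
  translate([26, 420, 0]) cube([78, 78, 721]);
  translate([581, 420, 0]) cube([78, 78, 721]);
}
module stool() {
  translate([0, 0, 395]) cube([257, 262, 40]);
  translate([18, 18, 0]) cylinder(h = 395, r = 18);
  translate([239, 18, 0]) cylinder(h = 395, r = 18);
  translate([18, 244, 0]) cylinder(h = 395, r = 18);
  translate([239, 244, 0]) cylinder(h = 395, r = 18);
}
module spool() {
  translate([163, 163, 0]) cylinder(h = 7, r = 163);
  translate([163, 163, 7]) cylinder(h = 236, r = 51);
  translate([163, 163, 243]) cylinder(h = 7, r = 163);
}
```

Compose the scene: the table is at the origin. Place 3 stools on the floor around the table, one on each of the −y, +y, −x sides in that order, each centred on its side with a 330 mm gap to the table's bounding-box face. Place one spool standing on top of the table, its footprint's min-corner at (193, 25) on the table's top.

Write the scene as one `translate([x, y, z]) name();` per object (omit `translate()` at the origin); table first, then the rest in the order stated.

table();
translate([214, -592, 0]) stool();
translate([214, 854, 0]) stool();
translate([-587, 131, 0]) stool();
translate([193, 25, 751]) spool();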